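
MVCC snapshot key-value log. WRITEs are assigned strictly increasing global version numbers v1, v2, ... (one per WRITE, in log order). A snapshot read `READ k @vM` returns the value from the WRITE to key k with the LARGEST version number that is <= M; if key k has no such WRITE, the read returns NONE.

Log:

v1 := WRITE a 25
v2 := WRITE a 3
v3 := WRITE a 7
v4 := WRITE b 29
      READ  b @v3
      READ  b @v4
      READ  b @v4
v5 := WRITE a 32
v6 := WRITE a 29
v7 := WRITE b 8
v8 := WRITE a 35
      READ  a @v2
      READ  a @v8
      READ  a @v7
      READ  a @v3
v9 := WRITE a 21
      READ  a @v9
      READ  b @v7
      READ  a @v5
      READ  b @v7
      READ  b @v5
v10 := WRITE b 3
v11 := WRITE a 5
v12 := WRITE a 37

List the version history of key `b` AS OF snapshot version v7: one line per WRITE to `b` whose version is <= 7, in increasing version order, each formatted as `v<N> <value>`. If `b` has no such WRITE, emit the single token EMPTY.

Scan writes for key=b with version <= 7:
  v1 WRITE a 25 -> skip
  v2 WRITE a 3 -> skip
  v3 WRITE a 7 -> skip
  v4 WRITE b 29 -> keep
  v5 WRITE a 32 -> skip
  v6 WRITE a 29 -> skip
  v7 WRITE b 8 -> keep
  v8 WRITE a 35 -> skip
  v9 WRITE a 21 -> skip
  v10 WRITE b 3 -> drop (> snap)
  v11 WRITE a 5 -> skip
  v12 WRITE a 37 -> skip
Collected: [(4, 29), (7, 8)]

Answer: v4 29
v7 8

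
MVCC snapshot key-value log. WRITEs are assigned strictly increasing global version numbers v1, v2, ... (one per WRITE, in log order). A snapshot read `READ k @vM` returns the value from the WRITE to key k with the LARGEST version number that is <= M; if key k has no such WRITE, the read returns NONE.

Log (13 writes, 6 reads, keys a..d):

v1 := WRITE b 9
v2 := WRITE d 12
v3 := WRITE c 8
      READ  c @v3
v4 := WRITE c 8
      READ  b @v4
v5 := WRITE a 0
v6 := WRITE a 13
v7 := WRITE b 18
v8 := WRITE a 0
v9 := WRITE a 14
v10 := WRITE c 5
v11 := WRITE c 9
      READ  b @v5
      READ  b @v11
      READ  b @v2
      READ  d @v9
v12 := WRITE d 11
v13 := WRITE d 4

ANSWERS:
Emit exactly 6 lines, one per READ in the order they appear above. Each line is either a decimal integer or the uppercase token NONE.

v1: WRITE b=9  (b history now [(1, 9)])
v2: WRITE d=12  (d history now [(2, 12)])
v3: WRITE c=8  (c history now [(3, 8)])
READ c @v3: history=[(3, 8)] -> pick v3 -> 8
v4: WRITE c=8  (c history now [(3, 8), (4, 8)])
READ b @v4: history=[(1, 9)] -> pick v1 -> 9
v5: WRITE a=0  (a history now [(5, 0)])
v6: WRITE a=13  (a history now [(5, 0), (6, 13)])
v7: WRITE b=18  (b history now [(1, 9), (7, 18)])
v8: WRITE a=0  (a history now [(5, 0), (6, 13), (8, 0)])
v9: WRITE a=14  (a history now [(5, 0), (6, 13), (8, 0), (9, 14)])
v10: WRITE c=5  (c history now [(3, 8), (4, 8), (10, 5)])
v11: WRITE c=9  (c history now [(3, 8), (4, 8), (10, 5), (11, 9)])
READ b @v5: history=[(1, 9), (7, 18)] -> pick v1 -> 9
READ b @v11: history=[(1, 9), (7, 18)] -> pick v7 -> 18
READ b @v2: history=[(1, 9), (7, 18)] -> pick v1 -> 9
READ d @v9: history=[(2, 12)] -> pick v2 -> 12
v12: WRITE d=11  (d history now [(2, 12), (12, 11)])
v13: WRITE d=4  (d history now [(2, 12), (12, 11), (13, 4)])

Answer: 8
9
9
18
9
12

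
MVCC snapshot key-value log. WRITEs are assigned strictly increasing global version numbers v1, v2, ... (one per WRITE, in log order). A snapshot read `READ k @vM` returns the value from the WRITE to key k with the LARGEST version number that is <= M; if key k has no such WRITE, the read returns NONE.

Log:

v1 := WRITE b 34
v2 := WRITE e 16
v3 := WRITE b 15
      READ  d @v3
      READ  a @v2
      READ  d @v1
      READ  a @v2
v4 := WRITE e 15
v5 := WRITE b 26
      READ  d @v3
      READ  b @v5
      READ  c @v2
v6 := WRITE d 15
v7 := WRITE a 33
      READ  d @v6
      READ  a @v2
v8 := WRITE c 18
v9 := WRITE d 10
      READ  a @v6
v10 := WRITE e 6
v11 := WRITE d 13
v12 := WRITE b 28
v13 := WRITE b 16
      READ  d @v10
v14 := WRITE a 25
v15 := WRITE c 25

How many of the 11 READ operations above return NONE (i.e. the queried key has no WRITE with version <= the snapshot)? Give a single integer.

Answer: 8

Derivation:
v1: WRITE b=34  (b history now [(1, 34)])
v2: WRITE e=16  (e history now [(2, 16)])
v3: WRITE b=15  (b history now [(1, 34), (3, 15)])
READ d @v3: history=[] -> no version <= 3 -> NONE
READ a @v2: history=[] -> no version <= 2 -> NONE
READ d @v1: history=[] -> no version <= 1 -> NONE
READ a @v2: history=[] -> no version <= 2 -> NONE
v4: WRITE e=15  (e history now [(2, 16), (4, 15)])
v5: WRITE b=26  (b history now [(1, 34), (3, 15), (5, 26)])
READ d @v3: history=[] -> no version <= 3 -> NONE
READ b @v5: history=[(1, 34), (3, 15), (5, 26)] -> pick v5 -> 26
READ c @v2: history=[] -> no version <= 2 -> NONE
v6: WRITE d=15  (d history now [(6, 15)])
v7: WRITE a=33  (a history now [(7, 33)])
READ d @v6: history=[(6, 15)] -> pick v6 -> 15
READ a @v2: history=[(7, 33)] -> no version <= 2 -> NONE
v8: WRITE c=18  (c history now [(8, 18)])
v9: WRITE d=10  (d history now [(6, 15), (9, 10)])
READ a @v6: history=[(7, 33)] -> no version <= 6 -> NONE
v10: WRITE e=6  (e history now [(2, 16), (4, 15), (10, 6)])
v11: WRITE d=13  (d history now [(6, 15), (9, 10), (11, 13)])
v12: WRITE b=28  (b history now [(1, 34), (3, 15), (5, 26), (12, 28)])
v13: WRITE b=16  (b history now [(1, 34), (3, 15), (5, 26), (12, 28), (13, 16)])
READ d @v10: history=[(6, 15), (9, 10), (11, 13)] -> pick v9 -> 10
v14: WRITE a=25  (a history now [(7, 33), (14, 25)])
v15: WRITE c=25  (c history now [(8, 18), (15, 25)])
Read results in order: ['NONE', 'NONE', 'NONE', 'NONE', 'NONE', '26', 'NONE', '15', 'NONE', 'NONE', '10']
NONE count = 8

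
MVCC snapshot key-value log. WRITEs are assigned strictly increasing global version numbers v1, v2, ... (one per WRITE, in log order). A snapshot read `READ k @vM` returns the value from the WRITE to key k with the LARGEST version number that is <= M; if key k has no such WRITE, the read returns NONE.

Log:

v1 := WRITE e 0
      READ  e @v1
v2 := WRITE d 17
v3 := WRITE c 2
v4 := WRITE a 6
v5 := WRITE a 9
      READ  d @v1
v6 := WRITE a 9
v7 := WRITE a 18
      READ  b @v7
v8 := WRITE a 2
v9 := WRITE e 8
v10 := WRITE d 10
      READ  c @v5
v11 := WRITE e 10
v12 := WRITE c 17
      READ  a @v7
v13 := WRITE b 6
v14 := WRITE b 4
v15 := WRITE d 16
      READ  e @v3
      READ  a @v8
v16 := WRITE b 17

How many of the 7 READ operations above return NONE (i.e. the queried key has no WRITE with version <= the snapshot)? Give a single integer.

Answer: 2

Derivation:
v1: WRITE e=0  (e history now [(1, 0)])
READ e @v1: history=[(1, 0)] -> pick v1 -> 0
v2: WRITE d=17  (d history now [(2, 17)])
v3: WRITE c=2  (c history now [(3, 2)])
v4: WRITE a=6  (a history now [(4, 6)])
v5: WRITE a=9  (a history now [(4, 6), (5, 9)])
READ d @v1: history=[(2, 17)] -> no version <= 1 -> NONE
v6: WRITE a=9  (a history now [(4, 6), (5, 9), (6, 9)])
v7: WRITE a=18  (a history now [(4, 6), (5, 9), (6, 9), (7, 18)])
READ b @v7: history=[] -> no version <= 7 -> NONE
v8: WRITE a=2  (a history now [(4, 6), (5, 9), (6, 9), (7, 18), (8, 2)])
v9: WRITE e=8  (e history now [(1, 0), (9, 8)])
v10: WRITE d=10  (d history now [(2, 17), (10, 10)])
READ c @v5: history=[(3, 2)] -> pick v3 -> 2
v11: WRITE e=10  (e history now [(1, 0), (9, 8), (11, 10)])
v12: WRITE c=17  (c history now [(3, 2), (12, 17)])
READ a @v7: history=[(4, 6), (5, 9), (6, 9), (7, 18), (8, 2)] -> pick v7 -> 18
v13: WRITE b=6  (b history now [(13, 6)])
v14: WRITE b=4  (b history now [(13, 6), (14, 4)])
v15: WRITE d=16  (d history now [(2, 17), (10, 10), (15, 16)])
READ e @v3: history=[(1, 0), (9, 8), (11, 10)] -> pick v1 -> 0
READ a @v8: history=[(4, 6), (5, 9), (6, 9), (7, 18), (8, 2)] -> pick v8 -> 2
v16: WRITE b=17  (b history now [(13, 6), (14, 4), (16, 17)])
Read results in order: ['0', 'NONE', 'NONE', '2', '18', '0', '2']
NONE count = 2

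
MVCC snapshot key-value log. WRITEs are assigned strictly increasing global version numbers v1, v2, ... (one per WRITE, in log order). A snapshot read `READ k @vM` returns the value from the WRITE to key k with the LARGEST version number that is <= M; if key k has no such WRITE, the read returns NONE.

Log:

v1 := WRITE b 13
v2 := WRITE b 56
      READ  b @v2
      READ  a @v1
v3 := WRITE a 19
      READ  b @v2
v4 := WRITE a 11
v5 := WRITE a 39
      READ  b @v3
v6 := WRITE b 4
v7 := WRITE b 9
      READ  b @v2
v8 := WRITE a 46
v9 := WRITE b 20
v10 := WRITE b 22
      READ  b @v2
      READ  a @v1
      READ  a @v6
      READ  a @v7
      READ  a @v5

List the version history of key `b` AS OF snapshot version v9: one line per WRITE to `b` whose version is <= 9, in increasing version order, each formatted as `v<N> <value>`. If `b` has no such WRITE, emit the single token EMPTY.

Answer: v1 13
v2 56
v6 4
v7 9
v9 20

Derivation:
Scan writes for key=b with version <= 9:
  v1 WRITE b 13 -> keep
  v2 WRITE b 56 -> keep
  v3 WRITE a 19 -> skip
  v4 WRITE a 11 -> skip
  v5 WRITE a 39 -> skip
  v6 WRITE b 4 -> keep
  v7 WRITE b 9 -> keep
  v8 WRITE a 46 -> skip
  v9 WRITE b 20 -> keep
  v10 WRITE b 22 -> drop (> snap)
Collected: [(1, 13), (2, 56), (6, 4), (7, 9), (9, 20)]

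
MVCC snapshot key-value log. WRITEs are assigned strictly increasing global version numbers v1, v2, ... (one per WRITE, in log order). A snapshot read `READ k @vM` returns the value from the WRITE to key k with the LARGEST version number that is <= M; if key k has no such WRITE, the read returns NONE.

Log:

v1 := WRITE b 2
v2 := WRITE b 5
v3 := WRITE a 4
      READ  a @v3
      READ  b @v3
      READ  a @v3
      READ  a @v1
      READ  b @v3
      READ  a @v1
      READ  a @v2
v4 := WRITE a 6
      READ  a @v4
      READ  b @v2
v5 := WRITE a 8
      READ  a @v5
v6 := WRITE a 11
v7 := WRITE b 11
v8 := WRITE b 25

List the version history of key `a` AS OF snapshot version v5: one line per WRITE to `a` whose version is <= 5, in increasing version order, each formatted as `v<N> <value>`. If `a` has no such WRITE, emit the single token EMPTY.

Scan writes for key=a with version <= 5:
  v1 WRITE b 2 -> skip
  v2 WRITE b 5 -> skip
  v3 WRITE a 4 -> keep
  v4 WRITE a 6 -> keep
  v5 WRITE a 8 -> keep
  v6 WRITE a 11 -> drop (> snap)
  v7 WRITE b 11 -> skip
  v8 WRITE b 25 -> skip
Collected: [(3, 4), (4, 6), (5, 8)]

Answer: v3 4
v4 6
v5 8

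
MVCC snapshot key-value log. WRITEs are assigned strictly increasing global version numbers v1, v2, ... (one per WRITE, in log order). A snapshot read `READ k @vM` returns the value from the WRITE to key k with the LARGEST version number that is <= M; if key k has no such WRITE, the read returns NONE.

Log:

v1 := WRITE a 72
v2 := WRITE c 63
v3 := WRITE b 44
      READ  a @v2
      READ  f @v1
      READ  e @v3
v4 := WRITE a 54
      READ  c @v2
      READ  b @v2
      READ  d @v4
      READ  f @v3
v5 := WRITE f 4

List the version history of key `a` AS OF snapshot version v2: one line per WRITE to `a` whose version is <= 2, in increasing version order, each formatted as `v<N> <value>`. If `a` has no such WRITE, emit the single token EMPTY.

Scan writes for key=a with version <= 2:
  v1 WRITE a 72 -> keep
  v2 WRITE c 63 -> skip
  v3 WRITE b 44 -> skip
  v4 WRITE a 54 -> drop (> snap)
  v5 WRITE f 4 -> skip
Collected: [(1, 72)]

Answer: v1 72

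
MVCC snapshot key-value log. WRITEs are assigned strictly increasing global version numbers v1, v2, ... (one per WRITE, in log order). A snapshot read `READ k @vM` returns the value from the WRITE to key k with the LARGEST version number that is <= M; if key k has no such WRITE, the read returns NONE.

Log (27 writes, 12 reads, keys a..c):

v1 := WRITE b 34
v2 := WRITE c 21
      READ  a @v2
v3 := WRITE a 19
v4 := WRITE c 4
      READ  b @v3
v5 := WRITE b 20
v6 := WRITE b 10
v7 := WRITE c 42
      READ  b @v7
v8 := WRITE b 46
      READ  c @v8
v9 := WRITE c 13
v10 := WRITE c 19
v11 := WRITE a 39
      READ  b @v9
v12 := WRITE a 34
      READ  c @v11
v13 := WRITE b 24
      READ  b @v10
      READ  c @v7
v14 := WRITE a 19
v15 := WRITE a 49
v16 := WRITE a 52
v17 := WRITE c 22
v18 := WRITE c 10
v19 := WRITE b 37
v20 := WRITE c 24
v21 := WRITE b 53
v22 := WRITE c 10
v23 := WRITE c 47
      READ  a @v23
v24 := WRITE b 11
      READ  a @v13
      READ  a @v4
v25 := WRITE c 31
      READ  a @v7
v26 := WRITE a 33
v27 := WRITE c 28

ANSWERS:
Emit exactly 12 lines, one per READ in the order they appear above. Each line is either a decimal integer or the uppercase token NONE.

Answer: NONE
34
10
42
46
19
46
42
52
34
19
19

Derivation:
v1: WRITE b=34  (b history now [(1, 34)])
v2: WRITE c=21  (c history now [(2, 21)])
READ a @v2: history=[] -> no version <= 2 -> NONE
v3: WRITE a=19  (a history now [(3, 19)])
v4: WRITE c=4  (c history now [(2, 21), (4, 4)])
READ b @v3: history=[(1, 34)] -> pick v1 -> 34
v5: WRITE b=20  (b history now [(1, 34), (5, 20)])
v6: WRITE b=10  (b history now [(1, 34), (5, 20), (6, 10)])
v7: WRITE c=42  (c history now [(2, 21), (4, 4), (7, 42)])
READ b @v7: history=[(1, 34), (5, 20), (6, 10)] -> pick v6 -> 10
v8: WRITE b=46  (b history now [(1, 34), (5, 20), (6, 10), (8, 46)])
READ c @v8: history=[(2, 21), (4, 4), (7, 42)] -> pick v7 -> 42
v9: WRITE c=13  (c history now [(2, 21), (4, 4), (7, 42), (9, 13)])
v10: WRITE c=19  (c history now [(2, 21), (4, 4), (7, 42), (9, 13), (10, 19)])
v11: WRITE a=39  (a history now [(3, 19), (11, 39)])
READ b @v9: history=[(1, 34), (5, 20), (6, 10), (8, 46)] -> pick v8 -> 46
v12: WRITE a=34  (a history now [(3, 19), (11, 39), (12, 34)])
READ c @v11: history=[(2, 21), (4, 4), (7, 42), (9, 13), (10, 19)] -> pick v10 -> 19
v13: WRITE b=24  (b history now [(1, 34), (5, 20), (6, 10), (8, 46), (13, 24)])
READ b @v10: history=[(1, 34), (5, 20), (6, 10), (8, 46), (13, 24)] -> pick v8 -> 46
READ c @v7: history=[(2, 21), (4, 4), (7, 42), (9, 13), (10, 19)] -> pick v7 -> 42
v14: WRITE a=19  (a history now [(3, 19), (11, 39), (12, 34), (14, 19)])
v15: WRITE a=49  (a history now [(3, 19), (11, 39), (12, 34), (14, 19), (15, 49)])
v16: WRITE a=52  (a history now [(3, 19), (11, 39), (12, 34), (14, 19), (15, 49), (16, 52)])
v17: WRITE c=22  (c history now [(2, 21), (4, 4), (7, 42), (9, 13), (10, 19), (17, 22)])
v18: WRITE c=10  (c history now [(2, 21), (4, 4), (7, 42), (9, 13), (10, 19), (17, 22), (18, 10)])
v19: WRITE b=37  (b history now [(1, 34), (5, 20), (6, 10), (8, 46), (13, 24), (19, 37)])
v20: WRITE c=24  (c history now [(2, 21), (4, 4), (7, 42), (9, 13), (10, 19), (17, 22), (18, 10), (20, 24)])
v21: WRITE b=53  (b history now [(1, 34), (5, 20), (6, 10), (8, 46), (13, 24), (19, 37), (21, 53)])
v22: WRITE c=10  (c history now [(2, 21), (4, 4), (7, 42), (9, 13), (10, 19), (17, 22), (18, 10), (20, 24), (22, 10)])
v23: WRITE c=47  (c history now [(2, 21), (4, 4), (7, 42), (9, 13), (10, 19), (17, 22), (18, 10), (20, 24), (22, 10), (23, 47)])
READ a @v23: history=[(3, 19), (11, 39), (12, 34), (14, 19), (15, 49), (16, 52)] -> pick v16 -> 52
v24: WRITE b=11  (b history now [(1, 34), (5, 20), (6, 10), (8, 46), (13, 24), (19, 37), (21, 53), (24, 11)])
READ a @v13: history=[(3, 19), (11, 39), (12, 34), (14, 19), (15, 49), (16, 52)] -> pick v12 -> 34
READ a @v4: history=[(3, 19), (11, 39), (12, 34), (14, 19), (15, 49), (16, 52)] -> pick v3 -> 19
v25: WRITE c=31  (c history now [(2, 21), (4, 4), (7, 42), (9, 13), (10, 19), (17, 22), (18, 10), (20, 24), (22, 10), (23, 47), (25, 31)])
READ a @v7: history=[(3, 19), (11, 39), (12, 34), (14, 19), (15, 49), (16, 52)] -> pick v3 -> 19
v26: WRITE a=33  (a history now [(3, 19), (11, 39), (12, 34), (14, 19), (15, 49), (16, 52), (26, 33)])
v27: WRITE c=28  (c history now [(2, 21), (4, 4), (7, 42), (9, 13), (10, 19), (17, 22), (18, 10), (20, 24), (22, 10), (23, 47), (25, 31), (27, 28)])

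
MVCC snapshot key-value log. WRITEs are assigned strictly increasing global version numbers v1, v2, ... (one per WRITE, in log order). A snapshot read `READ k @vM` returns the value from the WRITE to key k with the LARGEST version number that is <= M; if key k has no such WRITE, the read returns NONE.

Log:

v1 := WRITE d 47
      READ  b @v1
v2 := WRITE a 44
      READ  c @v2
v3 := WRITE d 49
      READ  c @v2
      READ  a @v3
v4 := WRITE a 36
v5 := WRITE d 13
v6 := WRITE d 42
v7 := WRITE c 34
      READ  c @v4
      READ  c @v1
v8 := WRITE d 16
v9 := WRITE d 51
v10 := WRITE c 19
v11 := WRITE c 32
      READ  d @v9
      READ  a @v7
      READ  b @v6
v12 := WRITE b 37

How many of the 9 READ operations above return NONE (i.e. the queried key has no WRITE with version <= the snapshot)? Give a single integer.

v1: WRITE d=47  (d history now [(1, 47)])
READ b @v1: history=[] -> no version <= 1 -> NONE
v2: WRITE a=44  (a history now [(2, 44)])
READ c @v2: history=[] -> no version <= 2 -> NONE
v3: WRITE d=49  (d history now [(1, 47), (3, 49)])
READ c @v2: history=[] -> no version <= 2 -> NONE
READ a @v3: history=[(2, 44)] -> pick v2 -> 44
v4: WRITE a=36  (a history now [(2, 44), (4, 36)])
v5: WRITE d=13  (d history now [(1, 47), (3, 49), (5, 13)])
v6: WRITE d=42  (d history now [(1, 47), (3, 49), (5, 13), (6, 42)])
v7: WRITE c=34  (c history now [(7, 34)])
READ c @v4: history=[(7, 34)] -> no version <= 4 -> NONE
READ c @v1: history=[(7, 34)] -> no version <= 1 -> NONE
v8: WRITE d=16  (d history now [(1, 47), (3, 49), (5, 13), (6, 42), (8, 16)])
v9: WRITE d=51  (d history now [(1, 47), (3, 49), (5, 13), (6, 42), (8, 16), (9, 51)])
v10: WRITE c=19  (c history now [(7, 34), (10, 19)])
v11: WRITE c=32  (c history now [(7, 34), (10, 19), (11, 32)])
READ d @v9: history=[(1, 47), (3, 49), (5, 13), (6, 42), (8, 16), (9, 51)] -> pick v9 -> 51
READ a @v7: history=[(2, 44), (4, 36)] -> pick v4 -> 36
READ b @v6: history=[] -> no version <= 6 -> NONE
v12: WRITE b=37  (b history now [(12, 37)])
Read results in order: ['NONE', 'NONE', 'NONE', '44', 'NONE', 'NONE', '51', '36', 'NONE']
NONE count = 6

Answer: 6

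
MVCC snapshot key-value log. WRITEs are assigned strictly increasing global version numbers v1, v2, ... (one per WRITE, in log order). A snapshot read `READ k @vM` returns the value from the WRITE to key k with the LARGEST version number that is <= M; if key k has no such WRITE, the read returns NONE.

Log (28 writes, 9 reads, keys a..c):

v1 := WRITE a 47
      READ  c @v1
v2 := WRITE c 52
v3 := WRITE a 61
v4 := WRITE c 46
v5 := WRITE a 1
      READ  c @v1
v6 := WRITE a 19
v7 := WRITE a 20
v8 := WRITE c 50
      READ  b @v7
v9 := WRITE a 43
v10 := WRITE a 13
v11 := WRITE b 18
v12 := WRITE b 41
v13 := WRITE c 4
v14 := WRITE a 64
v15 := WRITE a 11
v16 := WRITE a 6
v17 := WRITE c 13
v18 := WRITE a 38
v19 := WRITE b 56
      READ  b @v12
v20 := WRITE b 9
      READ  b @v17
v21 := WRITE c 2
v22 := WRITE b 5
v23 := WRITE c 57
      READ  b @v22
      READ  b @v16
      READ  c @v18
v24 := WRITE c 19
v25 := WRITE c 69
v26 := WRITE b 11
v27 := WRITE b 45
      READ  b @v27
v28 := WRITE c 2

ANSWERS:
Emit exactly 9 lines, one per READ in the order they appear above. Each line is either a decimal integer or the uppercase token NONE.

Answer: NONE
NONE
NONE
41
41
5
41
13
45

Derivation:
v1: WRITE a=47  (a history now [(1, 47)])
READ c @v1: history=[] -> no version <= 1 -> NONE
v2: WRITE c=52  (c history now [(2, 52)])
v3: WRITE a=61  (a history now [(1, 47), (3, 61)])
v4: WRITE c=46  (c history now [(2, 52), (4, 46)])
v5: WRITE a=1  (a history now [(1, 47), (3, 61), (5, 1)])
READ c @v1: history=[(2, 52), (4, 46)] -> no version <= 1 -> NONE
v6: WRITE a=19  (a history now [(1, 47), (3, 61), (5, 1), (6, 19)])
v7: WRITE a=20  (a history now [(1, 47), (3, 61), (5, 1), (6, 19), (7, 20)])
v8: WRITE c=50  (c history now [(2, 52), (4, 46), (8, 50)])
READ b @v7: history=[] -> no version <= 7 -> NONE
v9: WRITE a=43  (a history now [(1, 47), (3, 61), (5, 1), (6, 19), (7, 20), (9, 43)])
v10: WRITE a=13  (a history now [(1, 47), (3, 61), (5, 1), (6, 19), (7, 20), (9, 43), (10, 13)])
v11: WRITE b=18  (b history now [(11, 18)])
v12: WRITE b=41  (b history now [(11, 18), (12, 41)])
v13: WRITE c=4  (c history now [(2, 52), (4, 46), (8, 50), (13, 4)])
v14: WRITE a=64  (a history now [(1, 47), (3, 61), (5, 1), (6, 19), (7, 20), (9, 43), (10, 13), (14, 64)])
v15: WRITE a=11  (a history now [(1, 47), (3, 61), (5, 1), (6, 19), (7, 20), (9, 43), (10, 13), (14, 64), (15, 11)])
v16: WRITE a=6  (a history now [(1, 47), (3, 61), (5, 1), (6, 19), (7, 20), (9, 43), (10, 13), (14, 64), (15, 11), (16, 6)])
v17: WRITE c=13  (c history now [(2, 52), (4, 46), (8, 50), (13, 4), (17, 13)])
v18: WRITE a=38  (a history now [(1, 47), (3, 61), (5, 1), (6, 19), (7, 20), (9, 43), (10, 13), (14, 64), (15, 11), (16, 6), (18, 38)])
v19: WRITE b=56  (b history now [(11, 18), (12, 41), (19, 56)])
READ b @v12: history=[(11, 18), (12, 41), (19, 56)] -> pick v12 -> 41
v20: WRITE b=9  (b history now [(11, 18), (12, 41), (19, 56), (20, 9)])
READ b @v17: history=[(11, 18), (12, 41), (19, 56), (20, 9)] -> pick v12 -> 41
v21: WRITE c=2  (c history now [(2, 52), (4, 46), (8, 50), (13, 4), (17, 13), (21, 2)])
v22: WRITE b=5  (b history now [(11, 18), (12, 41), (19, 56), (20, 9), (22, 5)])
v23: WRITE c=57  (c history now [(2, 52), (4, 46), (8, 50), (13, 4), (17, 13), (21, 2), (23, 57)])
READ b @v22: history=[(11, 18), (12, 41), (19, 56), (20, 9), (22, 5)] -> pick v22 -> 5
READ b @v16: history=[(11, 18), (12, 41), (19, 56), (20, 9), (22, 5)] -> pick v12 -> 41
READ c @v18: history=[(2, 52), (4, 46), (8, 50), (13, 4), (17, 13), (21, 2), (23, 57)] -> pick v17 -> 13
v24: WRITE c=19  (c history now [(2, 52), (4, 46), (8, 50), (13, 4), (17, 13), (21, 2), (23, 57), (24, 19)])
v25: WRITE c=69  (c history now [(2, 52), (4, 46), (8, 50), (13, 4), (17, 13), (21, 2), (23, 57), (24, 19), (25, 69)])
v26: WRITE b=11  (b history now [(11, 18), (12, 41), (19, 56), (20, 9), (22, 5), (26, 11)])
v27: WRITE b=45  (b history now [(11, 18), (12, 41), (19, 56), (20, 9), (22, 5), (26, 11), (27, 45)])
READ b @v27: history=[(11, 18), (12, 41), (19, 56), (20, 9), (22, 5), (26, 11), (27, 45)] -> pick v27 -> 45
v28: WRITE c=2  (c history now [(2, 52), (4, 46), (8, 50), (13, 4), (17, 13), (21, 2), (23, 57), (24, 19), (25, 69), (28, 2)])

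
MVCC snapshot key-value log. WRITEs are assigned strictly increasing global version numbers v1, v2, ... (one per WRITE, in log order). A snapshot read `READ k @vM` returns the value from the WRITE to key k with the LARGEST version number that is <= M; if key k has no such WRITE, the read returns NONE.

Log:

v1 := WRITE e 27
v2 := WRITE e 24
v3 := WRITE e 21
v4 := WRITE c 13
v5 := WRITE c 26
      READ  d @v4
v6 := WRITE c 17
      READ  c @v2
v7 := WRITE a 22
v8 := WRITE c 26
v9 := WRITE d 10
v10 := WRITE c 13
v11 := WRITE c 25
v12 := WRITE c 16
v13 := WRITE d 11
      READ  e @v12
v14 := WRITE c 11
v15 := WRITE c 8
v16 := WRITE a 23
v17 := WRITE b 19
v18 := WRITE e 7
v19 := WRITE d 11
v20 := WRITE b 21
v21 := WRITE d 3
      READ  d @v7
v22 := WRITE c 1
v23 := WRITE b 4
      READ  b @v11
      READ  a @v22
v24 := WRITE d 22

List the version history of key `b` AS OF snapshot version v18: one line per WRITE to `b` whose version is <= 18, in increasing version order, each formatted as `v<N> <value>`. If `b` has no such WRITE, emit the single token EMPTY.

Answer: v17 19

Derivation:
Scan writes for key=b with version <= 18:
  v1 WRITE e 27 -> skip
  v2 WRITE e 24 -> skip
  v3 WRITE e 21 -> skip
  v4 WRITE c 13 -> skip
  v5 WRITE c 26 -> skip
  v6 WRITE c 17 -> skip
  v7 WRITE a 22 -> skip
  v8 WRITE c 26 -> skip
  v9 WRITE d 10 -> skip
  v10 WRITE c 13 -> skip
  v11 WRITE c 25 -> skip
  v12 WRITE c 16 -> skip
  v13 WRITE d 11 -> skip
  v14 WRITE c 11 -> skip
  v15 WRITE c 8 -> skip
  v16 WRITE a 23 -> skip
  v17 WRITE b 19 -> keep
  v18 WRITE e 7 -> skip
  v19 WRITE d 11 -> skip
  v20 WRITE b 21 -> drop (> snap)
  v21 WRITE d 3 -> skip
  v22 WRITE c 1 -> skip
  v23 WRITE b 4 -> drop (> snap)
  v24 WRITE d 22 -> skip
Collected: [(17, 19)]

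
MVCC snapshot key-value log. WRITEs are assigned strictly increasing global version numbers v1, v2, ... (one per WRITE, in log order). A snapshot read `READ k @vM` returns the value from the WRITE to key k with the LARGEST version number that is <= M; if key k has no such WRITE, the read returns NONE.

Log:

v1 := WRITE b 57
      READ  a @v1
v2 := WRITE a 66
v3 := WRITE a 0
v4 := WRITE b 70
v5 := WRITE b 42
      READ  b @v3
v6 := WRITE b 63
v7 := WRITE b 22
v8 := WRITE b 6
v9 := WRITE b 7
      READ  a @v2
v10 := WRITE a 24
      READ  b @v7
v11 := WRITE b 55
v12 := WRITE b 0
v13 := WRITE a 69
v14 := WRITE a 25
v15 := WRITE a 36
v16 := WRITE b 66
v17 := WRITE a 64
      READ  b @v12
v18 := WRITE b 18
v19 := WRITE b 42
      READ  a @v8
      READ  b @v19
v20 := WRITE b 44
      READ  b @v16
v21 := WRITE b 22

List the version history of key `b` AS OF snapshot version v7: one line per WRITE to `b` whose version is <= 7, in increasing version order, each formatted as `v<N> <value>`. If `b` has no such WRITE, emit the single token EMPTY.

Answer: v1 57
v4 70
v5 42
v6 63
v7 22

Derivation:
Scan writes for key=b with version <= 7:
  v1 WRITE b 57 -> keep
  v2 WRITE a 66 -> skip
  v3 WRITE a 0 -> skip
  v4 WRITE b 70 -> keep
  v5 WRITE b 42 -> keep
  v6 WRITE b 63 -> keep
  v7 WRITE b 22 -> keep
  v8 WRITE b 6 -> drop (> snap)
  v9 WRITE b 7 -> drop (> snap)
  v10 WRITE a 24 -> skip
  v11 WRITE b 55 -> drop (> snap)
  v12 WRITE b 0 -> drop (> snap)
  v13 WRITE a 69 -> skip
  v14 WRITE a 25 -> skip
  v15 WRITE a 36 -> skip
  v16 WRITE b 66 -> drop (> snap)
  v17 WRITE a 64 -> skip
  v18 WRITE b 18 -> drop (> snap)
  v19 WRITE b 42 -> drop (> snap)
  v20 WRITE b 44 -> drop (> snap)
  v21 WRITE b 22 -> drop (> snap)
Collected: [(1, 57), (4, 70), (5, 42), (6, 63), (7, 22)]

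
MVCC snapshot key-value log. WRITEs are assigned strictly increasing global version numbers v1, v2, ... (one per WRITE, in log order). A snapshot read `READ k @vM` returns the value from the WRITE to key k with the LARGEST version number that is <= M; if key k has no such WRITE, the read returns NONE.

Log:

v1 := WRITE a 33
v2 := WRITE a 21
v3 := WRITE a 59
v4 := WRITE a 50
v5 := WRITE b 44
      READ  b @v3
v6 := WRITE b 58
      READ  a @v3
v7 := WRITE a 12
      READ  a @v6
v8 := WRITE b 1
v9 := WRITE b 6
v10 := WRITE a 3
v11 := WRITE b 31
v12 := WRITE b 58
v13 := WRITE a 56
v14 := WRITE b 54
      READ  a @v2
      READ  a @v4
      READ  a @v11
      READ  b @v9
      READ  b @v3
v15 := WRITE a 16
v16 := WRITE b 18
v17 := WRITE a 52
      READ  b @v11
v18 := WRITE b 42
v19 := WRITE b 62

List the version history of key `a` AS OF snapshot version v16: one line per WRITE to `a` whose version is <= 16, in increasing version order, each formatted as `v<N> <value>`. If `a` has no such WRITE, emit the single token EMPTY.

Answer: v1 33
v2 21
v3 59
v4 50
v7 12
v10 3
v13 56
v15 16

Derivation:
Scan writes for key=a with version <= 16:
  v1 WRITE a 33 -> keep
  v2 WRITE a 21 -> keep
  v3 WRITE a 59 -> keep
  v4 WRITE a 50 -> keep
  v5 WRITE b 44 -> skip
  v6 WRITE b 58 -> skip
  v7 WRITE a 12 -> keep
  v8 WRITE b 1 -> skip
  v9 WRITE b 6 -> skip
  v10 WRITE a 3 -> keep
  v11 WRITE b 31 -> skip
  v12 WRITE b 58 -> skip
  v13 WRITE a 56 -> keep
  v14 WRITE b 54 -> skip
  v15 WRITE a 16 -> keep
  v16 WRITE b 18 -> skip
  v17 WRITE a 52 -> drop (> snap)
  v18 WRITE b 42 -> skip
  v19 WRITE b 62 -> skip
Collected: [(1, 33), (2, 21), (3, 59), (4, 50), (7, 12), (10, 3), (13, 56), (15, 16)]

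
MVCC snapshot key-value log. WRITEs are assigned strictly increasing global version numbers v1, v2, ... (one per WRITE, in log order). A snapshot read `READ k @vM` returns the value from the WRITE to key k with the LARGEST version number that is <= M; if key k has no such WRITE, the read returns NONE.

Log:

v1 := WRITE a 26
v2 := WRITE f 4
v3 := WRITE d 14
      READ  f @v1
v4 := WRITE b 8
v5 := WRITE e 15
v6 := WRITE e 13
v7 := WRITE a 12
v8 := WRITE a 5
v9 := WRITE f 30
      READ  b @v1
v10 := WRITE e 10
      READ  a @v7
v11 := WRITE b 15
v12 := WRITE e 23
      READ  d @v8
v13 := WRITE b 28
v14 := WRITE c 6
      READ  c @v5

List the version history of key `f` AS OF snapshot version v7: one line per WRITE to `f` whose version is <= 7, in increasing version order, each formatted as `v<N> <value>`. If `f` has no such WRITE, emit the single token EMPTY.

Answer: v2 4

Derivation:
Scan writes for key=f with version <= 7:
  v1 WRITE a 26 -> skip
  v2 WRITE f 4 -> keep
  v3 WRITE d 14 -> skip
  v4 WRITE b 8 -> skip
  v5 WRITE e 15 -> skip
  v6 WRITE e 13 -> skip
  v7 WRITE a 12 -> skip
  v8 WRITE a 5 -> skip
  v9 WRITE f 30 -> drop (> snap)
  v10 WRITE e 10 -> skip
  v11 WRITE b 15 -> skip
  v12 WRITE e 23 -> skip
  v13 WRITE b 28 -> skip
  v14 WRITE c 6 -> skip
Collected: [(2, 4)]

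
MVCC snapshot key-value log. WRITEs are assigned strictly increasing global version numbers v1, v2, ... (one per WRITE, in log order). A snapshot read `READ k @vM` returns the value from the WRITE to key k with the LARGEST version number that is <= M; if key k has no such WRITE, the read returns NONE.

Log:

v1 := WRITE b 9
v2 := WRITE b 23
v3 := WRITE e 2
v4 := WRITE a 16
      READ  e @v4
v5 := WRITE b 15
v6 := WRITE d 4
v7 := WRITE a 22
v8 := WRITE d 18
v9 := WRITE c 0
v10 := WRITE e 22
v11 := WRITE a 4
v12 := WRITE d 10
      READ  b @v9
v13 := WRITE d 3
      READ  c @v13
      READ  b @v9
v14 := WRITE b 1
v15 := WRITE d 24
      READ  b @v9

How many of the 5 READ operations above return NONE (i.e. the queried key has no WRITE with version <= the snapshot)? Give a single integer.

Answer: 0

Derivation:
v1: WRITE b=9  (b history now [(1, 9)])
v2: WRITE b=23  (b history now [(1, 9), (2, 23)])
v3: WRITE e=2  (e history now [(3, 2)])
v4: WRITE a=16  (a history now [(4, 16)])
READ e @v4: history=[(3, 2)] -> pick v3 -> 2
v5: WRITE b=15  (b history now [(1, 9), (2, 23), (5, 15)])
v6: WRITE d=4  (d history now [(6, 4)])
v7: WRITE a=22  (a history now [(4, 16), (7, 22)])
v8: WRITE d=18  (d history now [(6, 4), (8, 18)])
v9: WRITE c=0  (c history now [(9, 0)])
v10: WRITE e=22  (e history now [(3, 2), (10, 22)])
v11: WRITE a=4  (a history now [(4, 16), (7, 22), (11, 4)])
v12: WRITE d=10  (d history now [(6, 4), (8, 18), (12, 10)])
READ b @v9: history=[(1, 9), (2, 23), (5, 15)] -> pick v5 -> 15
v13: WRITE d=3  (d history now [(6, 4), (8, 18), (12, 10), (13, 3)])
READ c @v13: history=[(9, 0)] -> pick v9 -> 0
READ b @v9: history=[(1, 9), (2, 23), (5, 15)] -> pick v5 -> 15
v14: WRITE b=1  (b history now [(1, 9), (2, 23), (5, 15), (14, 1)])
v15: WRITE d=24  (d history now [(6, 4), (8, 18), (12, 10), (13, 3), (15, 24)])
READ b @v9: history=[(1, 9), (2, 23), (5, 15), (14, 1)] -> pick v5 -> 15
Read results in order: ['2', '15', '0', '15', '15']
NONE count = 0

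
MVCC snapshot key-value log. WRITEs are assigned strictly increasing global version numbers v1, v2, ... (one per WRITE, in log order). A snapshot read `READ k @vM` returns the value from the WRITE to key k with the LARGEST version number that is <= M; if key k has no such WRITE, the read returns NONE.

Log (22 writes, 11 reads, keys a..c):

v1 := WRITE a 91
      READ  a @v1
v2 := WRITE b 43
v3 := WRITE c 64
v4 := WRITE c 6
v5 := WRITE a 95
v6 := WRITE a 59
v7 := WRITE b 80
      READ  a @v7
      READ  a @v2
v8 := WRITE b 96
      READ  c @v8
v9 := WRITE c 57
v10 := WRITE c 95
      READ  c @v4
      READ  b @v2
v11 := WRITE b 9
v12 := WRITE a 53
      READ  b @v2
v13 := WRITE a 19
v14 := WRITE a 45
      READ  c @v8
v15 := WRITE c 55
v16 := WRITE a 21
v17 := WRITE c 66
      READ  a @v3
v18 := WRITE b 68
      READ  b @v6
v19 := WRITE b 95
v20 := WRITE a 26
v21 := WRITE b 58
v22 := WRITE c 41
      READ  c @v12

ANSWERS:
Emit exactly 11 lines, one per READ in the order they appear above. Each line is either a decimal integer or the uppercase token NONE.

v1: WRITE a=91  (a history now [(1, 91)])
READ a @v1: history=[(1, 91)] -> pick v1 -> 91
v2: WRITE b=43  (b history now [(2, 43)])
v3: WRITE c=64  (c history now [(3, 64)])
v4: WRITE c=6  (c history now [(3, 64), (4, 6)])
v5: WRITE a=95  (a history now [(1, 91), (5, 95)])
v6: WRITE a=59  (a history now [(1, 91), (5, 95), (6, 59)])
v7: WRITE b=80  (b history now [(2, 43), (7, 80)])
READ a @v7: history=[(1, 91), (5, 95), (6, 59)] -> pick v6 -> 59
READ a @v2: history=[(1, 91), (5, 95), (6, 59)] -> pick v1 -> 91
v8: WRITE b=96  (b history now [(2, 43), (7, 80), (8, 96)])
READ c @v8: history=[(3, 64), (4, 6)] -> pick v4 -> 6
v9: WRITE c=57  (c history now [(3, 64), (4, 6), (9, 57)])
v10: WRITE c=95  (c history now [(3, 64), (4, 6), (9, 57), (10, 95)])
READ c @v4: history=[(3, 64), (4, 6), (9, 57), (10, 95)] -> pick v4 -> 6
READ b @v2: history=[(2, 43), (7, 80), (8, 96)] -> pick v2 -> 43
v11: WRITE b=9  (b history now [(2, 43), (7, 80), (8, 96), (11, 9)])
v12: WRITE a=53  (a history now [(1, 91), (5, 95), (6, 59), (12, 53)])
READ b @v2: history=[(2, 43), (7, 80), (8, 96), (11, 9)] -> pick v2 -> 43
v13: WRITE a=19  (a history now [(1, 91), (5, 95), (6, 59), (12, 53), (13, 19)])
v14: WRITE a=45  (a history now [(1, 91), (5, 95), (6, 59), (12, 53), (13, 19), (14, 45)])
READ c @v8: history=[(3, 64), (4, 6), (9, 57), (10, 95)] -> pick v4 -> 6
v15: WRITE c=55  (c history now [(3, 64), (4, 6), (9, 57), (10, 95), (15, 55)])
v16: WRITE a=21  (a history now [(1, 91), (5, 95), (6, 59), (12, 53), (13, 19), (14, 45), (16, 21)])
v17: WRITE c=66  (c history now [(3, 64), (4, 6), (9, 57), (10, 95), (15, 55), (17, 66)])
READ a @v3: history=[(1, 91), (5, 95), (6, 59), (12, 53), (13, 19), (14, 45), (16, 21)] -> pick v1 -> 91
v18: WRITE b=68  (b history now [(2, 43), (7, 80), (8, 96), (11, 9), (18, 68)])
READ b @v6: history=[(2, 43), (7, 80), (8, 96), (11, 9), (18, 68)] -> pick v2 -> 43
v19: WRITE b=95  (b history now [(2, 43), (7, 80), (8, 96), (11, 9), (18, 68), (19, 95)])
v20: WRITE a=26  (a history now [(1, 91), (5, 95), (6, 59), (12, 53), (13, 19), (14, 45), (16, 21), (20, 26)])
v21: WRITE b=58  (b history now [(2, 43), (7, 80), (8, 96), (11, 9), (18, 68), (19, 95), (21, 58)])
v22: WRITE c=41  (c history now [(3, 64), (4, 6), (9, 57), (10, 95), (15, 55), (17, 66), (22, 41)])
READ c @v12: history=[(3, 64), (4, 6), (9, 57), (10, 95), (15, 55), (17, 66), (22, 41)] -> pick v10 -> 95

Answer: 91
59
91
6
6
43
43
6
91
43
95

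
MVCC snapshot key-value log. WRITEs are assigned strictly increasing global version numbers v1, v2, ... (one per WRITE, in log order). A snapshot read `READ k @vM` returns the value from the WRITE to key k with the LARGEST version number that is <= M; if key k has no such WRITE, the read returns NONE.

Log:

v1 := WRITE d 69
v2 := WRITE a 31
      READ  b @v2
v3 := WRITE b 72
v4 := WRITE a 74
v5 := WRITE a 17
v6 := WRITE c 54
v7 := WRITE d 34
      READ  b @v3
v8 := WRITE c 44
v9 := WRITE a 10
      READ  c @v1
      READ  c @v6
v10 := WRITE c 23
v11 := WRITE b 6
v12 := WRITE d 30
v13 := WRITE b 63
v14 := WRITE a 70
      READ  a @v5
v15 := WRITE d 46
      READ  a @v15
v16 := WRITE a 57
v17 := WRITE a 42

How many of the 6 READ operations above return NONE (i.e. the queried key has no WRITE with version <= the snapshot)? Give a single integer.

v1: WRITE d=69  (d history now [(1, 69)])
v2: WRITE a=31  (a history now [(2, 31)])
READ b @v2: history=[] -> no version <= 2 -> NONE
v3: WRITE b=72  (b history now [(3, 72)])
v4: WRITE a=74  (a history now [(2, 31), (4, 74)])
v5: WRITE a=17  (a history now [(2, 31), (4, 74), (5, 17)])
v6: WRITE c=54  (c history now [(6, 54)])
v7: WRITE d=34  (d history now [(1, 69), (7, 34)])
READ b @v3: history=[(3, 72)] -> pick v3 -> 72
v8: WRITE c=44  (c history now [(6, 54), (8, 44)])
v9: WRITE a=10  (a history now [(2, 31), (4, 74), (5, 17), (9, 10)])
READ c @v1: history=[(6, 54), (8, 44)] -> no version <= 1 -> NONE
READ c @v6: history=[(6, 54), (8, 44)] -> pick v6 -> 54
v10: WRITE c=23  (c history now [(6, 54), (8, 44), (10, 23)])
v11: WRITE b=6  (b history now [(3, 72), (11, 6)])
v12: WRITE d=30  (d history now [(1, 69), (7, 34), (12, 30)])
v13: WRITE b=63  (b history now [(3, 72), (11, 6), (13, 63)])
v14: WRITE a=70  (a history now [(2, 31), (4, 74), (5, 17), (9, 10), (14, 70)])
READ a @v5: history=[(2, 31), (4, 74), (5, 17), (9, 10), (14, 70)] -> pick v5 -> 17
v15: WRITE d=46  (d history now [(1, 69), (7, 34), (12, 30), (15, 46)])
READ a @v15: history=[(2, 31), (4, 74), (5, 17), (9, 10), (14, 70)] -> pick v14 -> 70
v16: WRITE a=57  (a history now [(2, 31), (4, 74), (5, 17), (9, 10), (14, 70), (16, 57)])
v17: WRITE a=42  (a history now [(2, 31), (4, 74), (5, 17), (9, 10), (14, 70), (16, 57), (17, 42)])
Read results in order: ['NONE', '72', 'NONE', '54', '17', '70']
NONE count = 2

Answer: 2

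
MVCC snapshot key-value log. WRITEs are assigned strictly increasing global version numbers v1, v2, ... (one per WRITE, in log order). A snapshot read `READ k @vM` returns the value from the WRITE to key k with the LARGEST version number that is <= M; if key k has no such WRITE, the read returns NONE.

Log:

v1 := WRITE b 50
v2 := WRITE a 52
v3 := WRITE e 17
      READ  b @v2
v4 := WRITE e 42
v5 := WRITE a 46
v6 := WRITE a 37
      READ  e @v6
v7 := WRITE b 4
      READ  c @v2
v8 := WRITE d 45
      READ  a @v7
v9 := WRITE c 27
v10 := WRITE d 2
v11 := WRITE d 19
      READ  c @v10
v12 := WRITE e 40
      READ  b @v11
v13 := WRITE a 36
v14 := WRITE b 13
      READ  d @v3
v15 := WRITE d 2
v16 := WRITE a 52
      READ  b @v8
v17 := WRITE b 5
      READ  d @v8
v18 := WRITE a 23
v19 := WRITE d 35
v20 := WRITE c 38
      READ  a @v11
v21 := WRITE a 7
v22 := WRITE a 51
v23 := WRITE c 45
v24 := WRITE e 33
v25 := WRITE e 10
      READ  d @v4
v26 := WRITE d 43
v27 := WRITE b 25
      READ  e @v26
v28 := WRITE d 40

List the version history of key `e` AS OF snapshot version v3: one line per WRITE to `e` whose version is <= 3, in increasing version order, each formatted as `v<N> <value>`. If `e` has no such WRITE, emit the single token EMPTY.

Scan writes for key=e with version <= 3:
  v1 WRITE b 50 -> skip
  v2 WRITE a 52 -> skip
  v3 WRITE e 17 -> keep
  v4 WRITE e 42 -> drop (> snap)
  v5 WRITE a 46 -> skip
  v6 WRITE a 37 -> skip
  v7 WRITE b 4 -> skip
  v8 WRITE d 45 -> skip
  v9 WRITE c 27 -> skip
  v10 WRITE d 2 -> skip
  v11 WRITE d 19 -> skip
  v12 WRITE e 40 -> drop (> snap)
  v13 WRITE a 36 -> skip
  v14 WRITE b 13 -> skip
  v15 WRITE d 2 -> skip
  v16 WRITE a 52 -> skip
  v17 WRITE b 5 -> skip
  v18 WRITE a 23 -> skip
  v19 WRITE d 35 -> skip
  v20 WRITE c 38 -> skip
  v21 WRITE a 7 -> skip
  v22 WRITE a 51 -> skip
  v23 WRITE c 45 -> skip
  v24 WRITE e 33 -> drop (> snap)
  v25 WRITE e 10 -> drop (> snap)
  v26 WRITE d 43 -> skip
  v27 WRITE b 25 -> skip
  v28 WRITE d 40 -> skip
Collected: [(3, 17)]

Answer: v3 17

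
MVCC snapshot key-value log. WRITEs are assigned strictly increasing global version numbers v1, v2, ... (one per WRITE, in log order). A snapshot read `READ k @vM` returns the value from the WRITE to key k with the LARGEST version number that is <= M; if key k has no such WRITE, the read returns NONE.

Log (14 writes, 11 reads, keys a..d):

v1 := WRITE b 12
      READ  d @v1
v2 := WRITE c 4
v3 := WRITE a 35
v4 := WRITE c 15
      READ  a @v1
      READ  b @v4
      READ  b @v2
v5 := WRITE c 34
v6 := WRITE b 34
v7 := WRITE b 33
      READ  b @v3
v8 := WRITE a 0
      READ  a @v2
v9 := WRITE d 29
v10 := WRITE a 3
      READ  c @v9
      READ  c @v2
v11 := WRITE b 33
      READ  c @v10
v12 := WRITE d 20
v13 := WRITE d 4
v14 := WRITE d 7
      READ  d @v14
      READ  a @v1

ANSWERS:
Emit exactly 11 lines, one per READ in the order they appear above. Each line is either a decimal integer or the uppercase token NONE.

Answer: NONE
NONE
12
12
12
NONE
34
4
34
7
NONE

Derivation:
v1: WRITE b=12  (b history now [(1, 12)])
READ d @v1: history=[] -> no version <= 1 -> NONE
v2: WRITE c=4  (c history now [(2, 4)])
v3: WRITE a=35  (a history now [(3, 35)])
v4: WRITE c=15  (c history now [(2, 4), (4, 15)])
READ a @v1: history=[(3, 35)] -> no version <= 1 -> NONE
READ b @v4: history=[(1, 12)] -> pick v1 -> 12
READ b @v2: history=[(1, 12)] -> pick v1 -> 12
v5: WRITE c=34  (c history now [(2, 4), (4, 15), (5, 34)])
v6: WRITE b=34  (b history now [(1, 12), (6, 34)])
v7: WRITE b=33  (b history now [(1, 12), (6, 34), (7, 33)])
READ b @v3: history=[(1, 12), (6, 34), (7, 33)] -> pick v1 -> 12
v8: WRITE a=0  (a history now [(3, 35), (8, 0)])
READ a @v2: history=[(3, 35), (8, 0)] -> no version <= 2 -> NONE
v9: WRITE d=29  (d history now [(9, 29)])
v10: WRITE a=3  (a history now [(3, 35), (8, 0), (10, 3)])
READ c @v9: history=[(2, 4), (4, 15), (5, 34)] -> pick v5 -> 34
READ c @v2: history=[(2, 4), (4, 15), (5, 34)] -> pick v2 -> 4
v11: WRITE b=33  (b history now [(1, 12), (6, 34), (7, 33), (11, 33)])
READ c @v10: history=[(2, 4), (4, 15), (5, 34)] -> pick v5 -> 34
v12: WRITE d=20  (d history now [(9, 29), (12, 20)])
v13: WRITE d=4  (d history now [(9, 29), (12, 20), (13, 4)])
v14: WRITE d=7  (d history now [(9, 29), (12, 20), (13, 4), (14, 7)])
READ d @v14: history=[(9, 29), (12, 20), (13, 4), (14, 7)] -> pick v14 -> 7
READ a @v1: history=[(3, 35), (8, 0), (10, 3)] -> no version <= 1 -> NONE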